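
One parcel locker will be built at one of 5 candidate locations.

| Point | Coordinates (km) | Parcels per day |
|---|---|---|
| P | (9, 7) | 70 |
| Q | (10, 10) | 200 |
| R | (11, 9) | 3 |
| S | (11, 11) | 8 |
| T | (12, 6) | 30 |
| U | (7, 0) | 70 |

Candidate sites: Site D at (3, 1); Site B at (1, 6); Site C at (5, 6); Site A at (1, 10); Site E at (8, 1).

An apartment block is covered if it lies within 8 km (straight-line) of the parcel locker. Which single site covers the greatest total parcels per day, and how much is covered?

Site C, covering 381

Coverage radius r = 8 km; a point is covered iff (Δx)²+(Δy)² ≤ 8² = 64.
  Site D (3, 1): covers {U} → 70
  Site B (1, 6): covers {none} → 0
  Site C (5, 6): covers {P, Q, R, S, T, U} → 381
  Site A (1, 10): covers {none} → 0
  Site E (8, 1): covers {P, T, U} → 170
Maximum coverage at Site C: 381 parcels per day.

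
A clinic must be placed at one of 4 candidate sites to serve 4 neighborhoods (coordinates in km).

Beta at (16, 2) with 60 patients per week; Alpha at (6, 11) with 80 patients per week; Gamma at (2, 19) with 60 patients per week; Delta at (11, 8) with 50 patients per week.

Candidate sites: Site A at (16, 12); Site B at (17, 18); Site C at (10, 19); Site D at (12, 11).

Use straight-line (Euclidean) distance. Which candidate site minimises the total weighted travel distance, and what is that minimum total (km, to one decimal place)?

Site D, total 1997.4 km

Total weighted distance at each candidate:
  Site A (16, 12): total = 2663.3
  Site B (17, 18): total = 3490.0
  Site C (10, 19): total = 2829.5
  Site D (12, 11): total = 1997.4
Minimum is at Site D with total 1997.4 km.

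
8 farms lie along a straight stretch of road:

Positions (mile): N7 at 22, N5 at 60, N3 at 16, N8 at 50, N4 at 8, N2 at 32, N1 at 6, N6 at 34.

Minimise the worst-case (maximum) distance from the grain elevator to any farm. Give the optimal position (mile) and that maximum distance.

location 33, max distance 27

The 1-center on a line is the midpoint of the two extreme points: leftmost at 6, rightmost at 60.
Optimal location = (6 + 60)/2 = 33; maximum distance = (60 − 6)/2 = 27.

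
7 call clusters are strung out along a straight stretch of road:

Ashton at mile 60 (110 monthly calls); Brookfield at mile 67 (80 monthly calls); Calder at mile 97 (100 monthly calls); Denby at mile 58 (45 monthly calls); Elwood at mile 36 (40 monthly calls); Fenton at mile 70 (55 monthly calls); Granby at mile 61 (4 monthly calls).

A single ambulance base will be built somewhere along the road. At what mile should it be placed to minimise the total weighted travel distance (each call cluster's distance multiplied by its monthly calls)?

x = 67

For a sum of weighted absolute distances on a line, the optimum is the weighted median (not the mean). Total weight W = 434; half-weight = 217.
Sort by position and accumulate weight:
  mile 36 (Elwood, w=40) → cum 40
  mile 58 (Denby, w=45) → cum 85
  mile 60 (Ashton, w=110) → cum 195
  mile 61 (Granby, w=4) → cum 199
  mile 67 (Brookfield, w=80) → cum 279  ≥ 217 → median here
  mile 70 (Fenton, w=55) → cum 334
  mile 97 (Calder, w=100) → cum 434
Optimal location: mile 67.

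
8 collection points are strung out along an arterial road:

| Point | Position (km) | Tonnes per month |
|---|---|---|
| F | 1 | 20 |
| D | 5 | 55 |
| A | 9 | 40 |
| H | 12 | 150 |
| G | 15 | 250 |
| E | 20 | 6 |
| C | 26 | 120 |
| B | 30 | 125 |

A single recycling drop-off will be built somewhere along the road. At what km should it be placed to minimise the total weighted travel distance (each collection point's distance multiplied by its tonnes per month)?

For a sum of weighted absolute distances on a line, the optimum is the weighted median (not the mean). Total weight W = 766; half-weight = 383.
Sort by position and accumulate weight:
  km 1 (F, w=20) → cum 20
  km 5 (D, w=55) → cum 75
  km 9 (A, w=40) → cum 115
  km 12 (H, w=150) → cum 265
  km 15 (G, w=250) → cum 515  ≥ 383 → median here
  km 20 (E, w=6) → cum 521
  km 26 (C, w=120) → cum 641
  km 30 (B, w=125) → cum 766
Optimal location: km 15.

x = 15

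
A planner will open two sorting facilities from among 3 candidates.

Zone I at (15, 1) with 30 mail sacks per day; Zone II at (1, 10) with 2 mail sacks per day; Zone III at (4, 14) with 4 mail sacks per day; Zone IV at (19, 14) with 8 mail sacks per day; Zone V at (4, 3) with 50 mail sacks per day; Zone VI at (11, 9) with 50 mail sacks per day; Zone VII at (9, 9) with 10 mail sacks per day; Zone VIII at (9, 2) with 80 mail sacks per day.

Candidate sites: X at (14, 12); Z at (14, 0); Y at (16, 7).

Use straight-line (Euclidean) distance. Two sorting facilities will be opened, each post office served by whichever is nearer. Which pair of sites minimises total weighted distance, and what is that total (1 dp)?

{X, Z}, total 1375.9

Evaluate every pair (each demand assigned to the nearer of the two):
  {X, Z}: total = 1375.9
  {Z, Y}: total = 1484.4
  {X, Y}: total = 1883.7
Best pair: {X, Z} with total 1375.9.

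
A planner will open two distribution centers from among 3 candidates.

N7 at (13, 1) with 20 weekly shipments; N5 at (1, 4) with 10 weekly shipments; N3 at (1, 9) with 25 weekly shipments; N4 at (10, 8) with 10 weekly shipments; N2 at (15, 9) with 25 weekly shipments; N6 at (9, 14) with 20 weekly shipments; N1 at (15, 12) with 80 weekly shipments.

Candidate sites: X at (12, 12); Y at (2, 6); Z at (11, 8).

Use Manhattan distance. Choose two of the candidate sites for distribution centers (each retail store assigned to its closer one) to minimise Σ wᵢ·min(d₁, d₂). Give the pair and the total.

Evaluate every pair (each demand assigned to the nearer of the two):
  {X, Y}: total = 920
  {X, Z}: total = 1070
  {Y, Z}: total = 1245
Best pair: {X, Y} with total 920.

{X, Y}, total 920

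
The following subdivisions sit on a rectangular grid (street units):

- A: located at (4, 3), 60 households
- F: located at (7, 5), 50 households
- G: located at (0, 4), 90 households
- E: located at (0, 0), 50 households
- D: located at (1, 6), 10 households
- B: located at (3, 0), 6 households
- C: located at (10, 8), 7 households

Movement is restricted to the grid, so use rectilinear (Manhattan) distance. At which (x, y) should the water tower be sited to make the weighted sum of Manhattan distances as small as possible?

(0, 4)

Manhattan distance separates: Σwᵢ(|x−xᵢ|+|y−yᵢ|) = Σwᵢ|x−xᵢ| + Σwᵢ|y−yᵢ|, so x and y are optimised independently as 1-D weighted medians.
Total weight W = 273; half = 136.5.
x-coordinate, sorted with cumulative weight:
  x=0 (G, w=90) cum 90
  x=0 (E, w=50) cum 140  ← median
  x=1 (D, w=10) cum 150
  x=3 (B, w=6) cum 156
  x=4 (A, w=60) cum 216
  x=7 (F, w=50) cum 266
  x=10 (C, w=7) cum 273
⇒ x* = 0
y-coordinate, sorted with cumulative weight:
  y=0 (E, w=50) cum 50
  y=0 (B, w=6) cum 56
  y=3 (A, w=60) cum 116
  y=4 (G, w=90) cum 206  ← median
  y=5 (F, w=50) cum 256
  y=6 (D, w=10) cum 266
  y=8 (C, w=7) cum 273
⇒ y* = 4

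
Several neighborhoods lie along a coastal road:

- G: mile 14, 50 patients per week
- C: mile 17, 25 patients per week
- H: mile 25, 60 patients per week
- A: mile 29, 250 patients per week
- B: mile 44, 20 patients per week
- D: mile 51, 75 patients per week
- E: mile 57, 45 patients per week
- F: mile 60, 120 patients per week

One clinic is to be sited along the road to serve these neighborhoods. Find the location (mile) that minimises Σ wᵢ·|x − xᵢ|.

x = 29

For a sum of weighted absolute distances on a line, the optimum is the weighted median (not the mean). Total weight W = 645; half-weight = 322.5.
Sort by position and accumulate weight:
  mile 14 (G, w=50) → cum 50
  mile 17 (C, w=25) → cum 75
  mile 25 (H, w=60) → cum 135
  mile 29 (A, w=250) → cum 385  ≥ 322.5 → median here
  mile 44 (B, w=20) → cum 405
  mile 51 (D, w=75) → cum 480
  mile 57 (E, w=45) → cum 525
  mile 60 (F, w=120) → cum 645
Optimal location: mile 29.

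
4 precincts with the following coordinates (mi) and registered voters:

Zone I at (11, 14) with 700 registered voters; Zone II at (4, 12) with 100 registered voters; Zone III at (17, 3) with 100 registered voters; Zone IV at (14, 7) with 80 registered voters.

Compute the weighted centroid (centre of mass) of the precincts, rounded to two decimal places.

(11.14, 12.10)

The minimiser of Σwᵢ‖p−pᵢ‖² is the weighted centroid p* = (Σwᵢpᵢ)/(Σwᵢ).
Σwᵢ = 980.
Σwᵢxᵢ = 700·11 + 100·4 + 100·17 + 80·14 = 10920.
Σwᵢyᵢ = 700·14 + 100·12 + 100·3 + 80·7 = 11860.
x* = 10920/980 = 11.14, y* = 11860/980 = 12.10.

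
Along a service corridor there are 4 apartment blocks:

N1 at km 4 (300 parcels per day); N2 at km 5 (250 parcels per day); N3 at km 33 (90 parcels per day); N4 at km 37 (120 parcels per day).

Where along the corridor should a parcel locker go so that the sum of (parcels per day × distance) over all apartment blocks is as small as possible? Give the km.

For a sum of weighted absolute distances on a line, the optimum is the weighted median (not the mean). Total weight W = 760; half-weight = 380.
Sort by position and accumulate weight:
  km 4 (N1, w=300) → cum 300
  km 5 (N2, w=250) → cum 550  ≥ 380 → median here
  km 33 (N3, w=90) → cum 640
  km 37 (N4, w=120) → cum 760
Optimal location: km 5.

x = 5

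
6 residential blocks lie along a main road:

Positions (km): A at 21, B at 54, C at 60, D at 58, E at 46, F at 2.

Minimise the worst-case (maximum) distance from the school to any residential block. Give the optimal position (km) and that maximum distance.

location 31, max distance 29

The 1-center on a line is the midpoint of the two extreme points: leftmost at 2, rightmost at 60.
Optimal location = (2 + 60)/2 = 31; maximum distance = (60 − 2)/2 = 29.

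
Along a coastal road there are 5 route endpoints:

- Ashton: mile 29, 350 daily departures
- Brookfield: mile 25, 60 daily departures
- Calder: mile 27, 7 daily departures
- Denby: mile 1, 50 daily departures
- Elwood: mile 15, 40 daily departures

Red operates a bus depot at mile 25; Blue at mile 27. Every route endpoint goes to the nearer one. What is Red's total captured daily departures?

The indifferent point is the midpoint (25+27)/2 = 26; route endpoints left of it (closer to Red at 25) go to Red, those right go to Blue.
  Denby at 1 (w=50) → Red
  Elwood at 15 (w=40) → Red
  Brookfield at 25 (w=60) → Red
  Calder at 27 (w=7) → Blue
  Ashton at 29 (w=350) → Blue
Red captures 150; Blue captures 357.

150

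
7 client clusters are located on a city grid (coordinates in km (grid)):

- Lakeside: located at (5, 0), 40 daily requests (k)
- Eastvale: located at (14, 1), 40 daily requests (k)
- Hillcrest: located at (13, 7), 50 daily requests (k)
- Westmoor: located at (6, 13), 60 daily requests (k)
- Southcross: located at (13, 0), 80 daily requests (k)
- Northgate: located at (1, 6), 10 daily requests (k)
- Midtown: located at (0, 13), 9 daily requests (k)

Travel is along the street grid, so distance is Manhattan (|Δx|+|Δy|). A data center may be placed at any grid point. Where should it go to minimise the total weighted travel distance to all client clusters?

(13, 1)

Manhattan distance separates: Σwᵢ(|x−xᵢ|+|y−yᵢ|) = Σwᵢ|x−xᵢ| + Σwᵢ|y−yᵢ|, so x and y are optimised independently as 1-D weighted medians.
Total weight W = 289; half = 144.5.
x-coordinate, sorted with cumulative weight:
  x=0 (Midtown, w=9) cum 9
  x=1 (Northgate, w=10) cum 19
  x=5 (Lakeside, w=40) cum 59
  x=6 (Westmoor, w=60) cum 119
  x=13 (Hillcrest, w=50) cum 169  ← median
  x=13 (Southcross, w=80) cum 249
  x=14 (Eastvale, w=40) cum 289
⇒ x* = 13
y-coordinate, sorted with cumulative weight:
  y=0 (Lakeside, w=40) cum 40
  y=0 (Southcross, w=80) cum 120
  y=1 (Eastvale, w=40) cum 160  ← median
  y=6 (Northgate, w=10) cum 170
  y=7 (Hillcrest, w=50) cum 220
  y=13 (Westmoor, w=60) cum 280
  y=13 (Midtown, w=9) cum 289
⇒ y* = 1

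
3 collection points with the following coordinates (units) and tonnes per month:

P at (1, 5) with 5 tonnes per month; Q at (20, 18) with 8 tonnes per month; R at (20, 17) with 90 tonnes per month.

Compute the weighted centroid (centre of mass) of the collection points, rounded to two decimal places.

(19.08, 16.50)

The minimiser of Σwᵢ‖p−pᵢ‖² is the weighted centroid p* = (Σwᵢpᵢ)/(Σwᵢ).
Σwᵢ = 103.
Σwᵢxᵢ = 5·1 + 8·20 + 90·20 = 1965.
Σwᵢyᵢ = 5·5 + 8·18 + 90·17 = 1699.
x* = 1965/103 = 19.08, y* = 1699/103 = 16.50.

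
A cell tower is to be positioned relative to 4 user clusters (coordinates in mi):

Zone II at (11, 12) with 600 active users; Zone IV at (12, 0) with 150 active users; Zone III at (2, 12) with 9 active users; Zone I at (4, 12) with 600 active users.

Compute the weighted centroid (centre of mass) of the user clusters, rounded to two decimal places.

The minimiser of Σwᵢ‖p−pᵢ‖² is the weighted centroid p* = (Σwᵢpᵢ)/(Σwᵢ).
Σwᵢ = 1359.
Σwᵢxᵢ = 600·11 + 150·12 + 9·2 + 600·4 = 10818.
Σwᵢyᵢ = 600·12 + 150·0 + 9·12 + 600·12 = 14508.
x* = 10818/1359 = 7.96, y* = 14508/1359 = 10.68.

(7.96, 10.68)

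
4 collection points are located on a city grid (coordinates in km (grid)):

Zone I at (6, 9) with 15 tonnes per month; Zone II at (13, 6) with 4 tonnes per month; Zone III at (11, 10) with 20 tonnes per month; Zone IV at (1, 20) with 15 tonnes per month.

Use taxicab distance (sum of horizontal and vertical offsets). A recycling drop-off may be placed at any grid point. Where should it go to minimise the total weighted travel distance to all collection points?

(6, 10)

Manhattan distance separates: Σwᵢ(|x−xᵢ|+|y−yᵢ|) = Σwᵢ|x−xᵢ| + Σwᵢ|y−yᵢ|, so x and y are optimised independently as 1-D weighted medians.
Total weight W = 54; half = 27.
x-coordinate, sorted with cumulative weight:
  x=1 (Zone IV, w=15) cum 15
  x=6 (Zone I, w=15) cum 30  ← median
  x=11 (Zone III, w=20) cum 50
  x=13 (Zone II, w=4) cum 54
⇒ x* = 6
y-coordinate, sorted with cumulative weight:
  y=6 (Zone II, w=4) cum 4
  y=9 (Zone I, w=15) cum 19
  y=10 (Zone III, w=20) cum 39  ← median
  y=20 (Zone IV, w=15) cum 54
⇒ y* = 10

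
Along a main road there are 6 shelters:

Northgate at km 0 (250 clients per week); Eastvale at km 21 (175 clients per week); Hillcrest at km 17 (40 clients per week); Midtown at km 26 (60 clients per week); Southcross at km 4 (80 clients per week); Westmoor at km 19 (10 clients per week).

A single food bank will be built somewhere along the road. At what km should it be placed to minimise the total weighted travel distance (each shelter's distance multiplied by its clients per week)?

For a sum of weighted absolute distances on a line, the optimum is the weighted median (not the mean). Total weight W = 615; half-weight = 307.5.
Sort by position and accumulate weight:
  km 0 (Northgate, w=250) → cum 250
  km 4 (Southcross, w=80) → cum 330  ≥ 307.5 → median here
  km 17 (Hillcrest, w=40) → cum 370
  km 19 (Westmoor, w=10) → cum 380
  km 21 (Eastvale, w=175) → cum 555
  km 26 (Midtown, w=60) → cum 615
Optimal location: km 4.

x = 4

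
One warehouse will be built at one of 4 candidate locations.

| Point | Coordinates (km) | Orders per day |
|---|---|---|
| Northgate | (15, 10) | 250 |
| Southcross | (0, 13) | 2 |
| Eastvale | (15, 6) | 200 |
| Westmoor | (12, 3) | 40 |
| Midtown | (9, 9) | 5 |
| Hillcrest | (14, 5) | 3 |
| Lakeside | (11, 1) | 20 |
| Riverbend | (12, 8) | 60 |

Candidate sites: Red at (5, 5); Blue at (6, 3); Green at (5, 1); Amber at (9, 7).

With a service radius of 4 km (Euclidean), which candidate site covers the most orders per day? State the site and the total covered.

Coverage radius r = 4 km; a point is covered iff (Δx)²+(Δy)² ≤ 4² = 16.
  Red (5, 5): covers {none} → 0
  Blue (6, 3): covers {none} → 0
  Green (5, 1): covers {none} → 0
  Amber (9, 7): covers {Midtown, Riverbend} → 65
Maximum coverage at Amber: 65 orders per day.

Amber, covering 65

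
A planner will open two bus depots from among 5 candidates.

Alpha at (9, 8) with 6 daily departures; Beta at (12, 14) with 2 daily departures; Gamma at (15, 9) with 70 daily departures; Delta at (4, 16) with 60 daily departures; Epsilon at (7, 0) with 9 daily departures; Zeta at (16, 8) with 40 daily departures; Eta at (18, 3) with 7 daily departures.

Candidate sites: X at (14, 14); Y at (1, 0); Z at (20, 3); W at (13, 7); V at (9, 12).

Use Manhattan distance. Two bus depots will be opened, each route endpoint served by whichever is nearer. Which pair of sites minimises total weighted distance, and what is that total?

{W, V}, total 1194

Evaluate every pair (each demand assigned to the nearer of the two):
  {W, V}: total = 1194
  {X, W}: total = 1374
  {X, V}: total = 1539
  {Y, W}: total = 1683
  {X, Z}: total = 1688
  {X, Y}: total = 1689
  {Z, W}: total = 1697
  {Z, V}: total = 1704
  {Y, V}: total = 1824
  {Y, Z}: total = 2472
Best pair: {W, V} with total 1194.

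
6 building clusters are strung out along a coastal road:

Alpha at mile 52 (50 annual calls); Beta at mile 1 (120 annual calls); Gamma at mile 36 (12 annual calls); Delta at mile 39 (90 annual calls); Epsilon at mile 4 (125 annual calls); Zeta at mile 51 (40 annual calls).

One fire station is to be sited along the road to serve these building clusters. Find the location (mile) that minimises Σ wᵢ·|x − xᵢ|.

x = 4

For a sum of weighted absolute distances on a line, the optimum is the weighted median (not the mean). Total weight W = 437; half-weight = 218.5.
Sort by position and accumulate weight:
  mile 1 (Beta, w=120) → cum 120
  mile 4 (Epsilon, w=125) → cum 245  ≥ 218.5 → median here
  mile 36 (Gamma, w=12) → cum 257
  mile 39 (Delta, w=90) → cum 347
  mile 51 (Zeta, w=40) → cum 387
  mile 52 (Alpha, w=50) → cum 437
Optimal location: mile 4.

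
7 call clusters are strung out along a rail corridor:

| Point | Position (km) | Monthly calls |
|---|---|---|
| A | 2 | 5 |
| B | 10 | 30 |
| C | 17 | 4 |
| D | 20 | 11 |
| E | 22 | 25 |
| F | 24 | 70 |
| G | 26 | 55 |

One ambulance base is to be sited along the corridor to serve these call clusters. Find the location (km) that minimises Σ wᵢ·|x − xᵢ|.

x = 24

For a sum of weighted absolute distances on a line, the optimum is the weighted median (not the mean). Total weight W = 200; half-weight = 100.
Sort by position and accumulate weight:
  km 2 (A, w=5) → cum 5
  km 10 (B, w=30) → cum 35
  km 17 (C, w=4) → cum 39
  km 20 (D, w=11) → cum 50
  km 22 (E, w=25) → cum 75
  km 24 (F, w=70) → cum 145  ≥ 100 → median here
  km 26 (G, w=55) → cum 200
Optimal location: km 24.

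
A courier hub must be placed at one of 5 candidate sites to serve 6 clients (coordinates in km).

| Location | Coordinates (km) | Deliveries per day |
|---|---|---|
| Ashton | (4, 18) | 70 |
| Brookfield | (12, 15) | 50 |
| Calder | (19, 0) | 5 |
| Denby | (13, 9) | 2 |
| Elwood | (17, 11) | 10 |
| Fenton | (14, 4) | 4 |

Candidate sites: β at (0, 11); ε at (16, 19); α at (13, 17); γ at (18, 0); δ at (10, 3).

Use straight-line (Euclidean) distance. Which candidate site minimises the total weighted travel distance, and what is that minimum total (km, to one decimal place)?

Total weighted distance at each candidate:
  β (0, 11): total = 1565.5
  ε (16, 19): total = 1384.0
  α (13, 17): total = 976.1
  γ (18, 0): total = 2562.7
  δ (10, 3): total = 1922.8
Minimum is at α with total 976.1 km.

α, total 976.1 km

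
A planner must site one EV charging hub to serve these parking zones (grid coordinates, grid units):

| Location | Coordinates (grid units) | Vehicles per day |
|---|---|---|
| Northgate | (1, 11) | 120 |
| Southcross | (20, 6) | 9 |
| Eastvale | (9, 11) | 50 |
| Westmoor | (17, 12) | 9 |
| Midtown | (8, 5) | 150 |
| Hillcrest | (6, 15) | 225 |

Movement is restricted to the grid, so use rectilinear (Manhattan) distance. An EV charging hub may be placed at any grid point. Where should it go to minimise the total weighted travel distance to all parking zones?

Manhattan distance separates: Σwᵢ(|x−xᵢ|+|y−yᵢ|) = Σwᵢ|x−xᵢ| + Σwᵢ|y−yᵢ|, so x and y are optimised independently as 1-D weighted medians.
Total weight W = 563; half = 281.5.
x-coordinate, sorted with cumulative weight:
  x=1 (Northgate, w=120) cum 120
  x=6 (Hillcrest, w=225) cum 345  ← median
  x=8 (Midtown, w=150) cum 495
  x=9 (Eastvale, w=50) cum 545
  x=17 (Westmoor, w=9) cum 554
  x=20 (Southcross, w=9) cum 563
⇒ x* = 6
y-coordinate, sorted with cumulative weight:
  y=5 (Midtown, w=150) cum 150
  y=6 (Southcross, w=9) cum 159
  y=11 (Northgate, w=120) cum 279
  y=11 (Eastvale, w=50) cum 329  ← median
  y=12 (Westmoor, w=9) cum 338
  y=15 (Hillcrest, w=225) cum 563
⇒ y* = 11

(6, 11)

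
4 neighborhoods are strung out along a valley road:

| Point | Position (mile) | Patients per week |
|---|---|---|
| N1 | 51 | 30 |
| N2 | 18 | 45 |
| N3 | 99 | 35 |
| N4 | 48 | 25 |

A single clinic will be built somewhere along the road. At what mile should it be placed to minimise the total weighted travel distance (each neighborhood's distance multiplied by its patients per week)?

For a sum of weighted absolute distances on a line, the optimum is the weighted median (not the mean). Total weight W = 135; half-weight = 67.5.
Sort by position and accumulate weight:
  mile 18 (N2, w=45) → cum 45
  mile 48 (N4, w=25) → cum 70  ≥ 67.5 → median here
  mile 51 (N1, w=30) → cum 100
  mile 99 (N3, w=35) → cum 135
Optimal location: mile 48.

x = 48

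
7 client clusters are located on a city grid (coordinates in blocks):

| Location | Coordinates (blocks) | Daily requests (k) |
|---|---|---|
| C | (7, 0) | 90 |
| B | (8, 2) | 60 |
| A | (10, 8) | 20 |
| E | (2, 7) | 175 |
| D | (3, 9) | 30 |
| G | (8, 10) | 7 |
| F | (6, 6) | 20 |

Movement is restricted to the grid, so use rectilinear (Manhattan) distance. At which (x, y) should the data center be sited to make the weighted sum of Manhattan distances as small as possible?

Manhattan distance separates: Σwᵢ(|x−xᵢ|+|y−yᵢ|) = Σwᵢ|x−xᵢ| + Σwᵢ|y−yᵢ|, so x and y are optimised independently as 1-D weighted medians.
Total weight W = 402; half = 201.
x-coordinate, sorted with cumulative weight:
  x=2 (E, w=175) cum 175
  x=3 (D, w=30) cum 205  ← median
  x=6 (F, w=20) cum 225
  x=7 (C, w=90) cum 315
  x=8 (B, w=60) cum 375
  x=8 (G, w=7) cum 382
  x=10 (A, w=20) cum 402
⇒ x* = 3
y-coordinate, sorted with cumulative weight:
  y=0 (C, w=90) cum 90
  y=2 (B, w=60) cum 150
  y=6 (F, w=20) cum 170
  y=7 (E, w=175) cum 345  ← median
  y=8 (A, w=20) cum 365
  y=9 (D, w=30) cum 395
  y=10 (G, w=7) cum 402
⇒ y* = 7

(3, 7)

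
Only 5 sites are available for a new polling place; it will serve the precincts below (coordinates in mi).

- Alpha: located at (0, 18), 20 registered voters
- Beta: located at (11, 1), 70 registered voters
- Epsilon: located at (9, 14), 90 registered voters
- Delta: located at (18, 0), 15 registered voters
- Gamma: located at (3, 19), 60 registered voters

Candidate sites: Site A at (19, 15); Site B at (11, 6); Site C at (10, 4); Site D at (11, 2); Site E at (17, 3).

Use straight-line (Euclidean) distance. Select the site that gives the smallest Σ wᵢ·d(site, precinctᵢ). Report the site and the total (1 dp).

Site B, total 2471.9 mi

Total weighted distance at each candidate:
  Site A (19, 15): total = 3633.0
  Site B (11, 6): total = 2471.9
  Site C (10, 4): total = 2597.3
  Site D (11, 2): total = 2789.7
  Site E (17, 3): total = 3443.3
Minimum is at Site B with total 2471.9 mi.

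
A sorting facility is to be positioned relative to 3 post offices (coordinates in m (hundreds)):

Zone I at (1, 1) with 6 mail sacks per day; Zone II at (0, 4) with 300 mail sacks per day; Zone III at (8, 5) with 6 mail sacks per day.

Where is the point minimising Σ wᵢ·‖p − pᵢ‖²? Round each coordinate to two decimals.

The minimiser of Σwᵢ‖p−pᵢ‖² is the weighted centroid p* = (Σwᵢpᵢ)/(Σwᵢ).
Σwᵢ = 312.
Σwᵢxᵢ = 6·1 + 300·0 + 6·8 = 54.
Σwᵢyᵢ = 6·1 + 300·4 + 6·5 = 1236.
x* = 54/312 = 0.17, y* = 1236/312 = 3.96.

(0.17, 3.96)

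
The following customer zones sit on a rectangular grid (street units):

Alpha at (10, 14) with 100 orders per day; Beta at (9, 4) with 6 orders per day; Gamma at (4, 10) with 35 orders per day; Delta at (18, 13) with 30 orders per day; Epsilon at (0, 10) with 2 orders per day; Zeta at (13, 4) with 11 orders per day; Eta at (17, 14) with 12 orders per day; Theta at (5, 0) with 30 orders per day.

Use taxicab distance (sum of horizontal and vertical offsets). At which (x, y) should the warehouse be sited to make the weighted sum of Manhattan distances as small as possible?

(10, 13)

Manhattan distance separates: Σwᵢ(|x−xᵢ|+|y−yᵢ|) = Σwᵢ|x−xᵢ| + Σwᵢ|y−yᵢ|, so x and y are optimised independently as 1-D weighted medians.
Total weight W = 226; half = 113.
x-coordinate, sorted with cumulative weight:
  x=0 (Epsilon, w=2) cum 2
  x=4 (Gamma, w=35) cum 37
  x=5 (Theta, w=30) cum 67
  x=9 (Beta, w=6) cum 73
  x=10 (Alpha, w=100) cum 173  ← median
  x=13 (Zeta, w=11) cum 184
  x=17 (Eta, w=12) cum 196
  x=18 (Delta, w=30) cum 226
⇒ x* = 10
y-coordinate, sorted with cumulative weight:
  y=0 (Theta, w=30) cum 30
  y=4 (Beta, w=6) cum 36
  y=4 (Zeta, w=11) cum 47
  y=10 (Gamma, w=35) cum 82
  y=10 (Epsilon, w=2) cum 84
  y=13 (Delta, w=30) cum 114  ← median
  y=14 (Alpha, w=100) cum 214
  y=14 (Eta, w=12) cum 226
⇒ y* = 13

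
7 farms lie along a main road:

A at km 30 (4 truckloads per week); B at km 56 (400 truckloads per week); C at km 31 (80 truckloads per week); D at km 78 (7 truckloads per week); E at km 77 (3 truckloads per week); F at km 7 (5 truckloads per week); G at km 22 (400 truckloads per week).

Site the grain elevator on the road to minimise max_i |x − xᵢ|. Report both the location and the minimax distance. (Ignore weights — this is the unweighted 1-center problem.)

location 42.5, max distance 35.5

The 1-center on a line is the midpoint of the two extreme points: leftmost at 7, rightmost at 78.
Optimal location = (7 + 78)/2 = 42.5; maximum distance = (78 − 7)/2 = 35.5.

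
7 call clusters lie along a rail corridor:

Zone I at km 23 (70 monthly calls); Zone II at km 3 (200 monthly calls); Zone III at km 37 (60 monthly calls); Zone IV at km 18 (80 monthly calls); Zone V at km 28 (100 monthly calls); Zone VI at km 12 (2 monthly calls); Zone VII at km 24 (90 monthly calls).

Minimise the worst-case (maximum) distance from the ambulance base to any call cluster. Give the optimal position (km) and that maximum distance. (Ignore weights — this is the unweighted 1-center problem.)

location 20, max distance 17

The 1-center on a line is the midpoint of the two extreme points: leftmost at 3, rightmost at 37.
Optimal location = (3 + 37)/2 = 20; maximum distance = (37 − 3)/2 = 17.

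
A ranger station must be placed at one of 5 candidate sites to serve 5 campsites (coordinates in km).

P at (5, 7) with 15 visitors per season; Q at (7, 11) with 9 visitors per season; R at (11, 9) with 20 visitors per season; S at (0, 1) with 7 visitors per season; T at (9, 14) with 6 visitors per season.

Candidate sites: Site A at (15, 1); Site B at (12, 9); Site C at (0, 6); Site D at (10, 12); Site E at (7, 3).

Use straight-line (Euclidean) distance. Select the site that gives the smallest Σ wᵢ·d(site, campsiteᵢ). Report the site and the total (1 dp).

Total weighted distance at each candidate:
  Site A (15, 1): total = 660.0
  Site B (12, 9): total = 313.6
  Site C (0, 6): total = 489.2
  Site D (10, 12): total = 315.3
  Site E (7, 3): total = 401.3
Minimum is at Site B with total 313.6 km.

Site B, total 313.6 km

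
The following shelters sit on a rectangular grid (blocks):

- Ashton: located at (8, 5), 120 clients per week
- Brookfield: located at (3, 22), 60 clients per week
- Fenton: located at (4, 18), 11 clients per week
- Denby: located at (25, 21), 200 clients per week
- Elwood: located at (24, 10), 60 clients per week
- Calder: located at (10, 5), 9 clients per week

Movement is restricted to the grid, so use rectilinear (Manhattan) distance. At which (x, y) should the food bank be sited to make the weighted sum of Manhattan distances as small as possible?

(24, 21)

Manhattan distance separates: Σwᵢ(|x−xᵢ|+|y−yᵢ|) = Σwᵢ|x−xᵢ| + Σwᵢ|y−yᵢ|, so x and y are optimised independently as 1-D weighted medians.
Total weight W = 460; half = 230.
x-coordinate, sorted with cumulative weight:
  x=3 (Brookfield, w=60) cum 60
  x=4 (Fenton, w=11) cum 71
  x=8 (Ashton, w=120) cum 191
  x=10 (Calder, w=9) cum 200
  x=24 (Elwood, w=60) cum 260  ← median
  x=25 (Denby, w=200) cum 460
⇒ x* = 24
y-coordinate, sorted with cumulative weight:
  y=5 (Ashton, w=120) cum 120
  y=5 (Calder, w=9) cum 129
  y=10 (Elwood, w=60) cum 189
  y=18 (Fenton, w=11) cum 200
  y=21 (Denby, w=200) cum 400  ← median
  y=22 (Brookfield, w=60) cum 460
⇒ y* = 21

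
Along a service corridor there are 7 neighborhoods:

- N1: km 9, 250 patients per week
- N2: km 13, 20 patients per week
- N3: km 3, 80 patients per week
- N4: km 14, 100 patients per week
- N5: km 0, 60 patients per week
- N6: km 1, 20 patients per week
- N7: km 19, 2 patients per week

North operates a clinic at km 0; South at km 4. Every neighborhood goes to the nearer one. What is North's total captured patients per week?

80

The indifferent point is the midpoint (0+4)/2 = 2; neighborhoods left of it (closer to North at 0) go to North, those right go to South.
  N5 at 0 (w=60) → North
  N6 at 1 (w=20) → North
  N3 at 3 (w=80) → South
  N1 at 9 (w=250) → South
  N2 at 13 (w=20) → South
  N4 at 14 (w=100) → South
  N7 at 19 (w=2) → South
North captures 80; South captures 452.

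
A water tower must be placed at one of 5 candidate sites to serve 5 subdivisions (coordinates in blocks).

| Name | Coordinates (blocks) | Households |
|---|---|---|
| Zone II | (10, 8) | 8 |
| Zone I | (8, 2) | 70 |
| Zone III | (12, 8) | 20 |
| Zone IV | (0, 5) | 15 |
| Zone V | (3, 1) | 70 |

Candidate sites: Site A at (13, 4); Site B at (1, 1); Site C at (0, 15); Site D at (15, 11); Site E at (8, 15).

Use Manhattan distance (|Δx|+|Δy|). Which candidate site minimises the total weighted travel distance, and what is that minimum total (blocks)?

Total weighted distance at each candidate:
  Site A (13, 4): total = 1766
  Site B (1, 1): total = 1263
  Site C (0, 15): total = 3326
  Site D (15, 11): total = 3159
  Site E (8, 15): total = 2802
Minimum is at Site B with total 1263 blocks.

Site B, total 1263 blocks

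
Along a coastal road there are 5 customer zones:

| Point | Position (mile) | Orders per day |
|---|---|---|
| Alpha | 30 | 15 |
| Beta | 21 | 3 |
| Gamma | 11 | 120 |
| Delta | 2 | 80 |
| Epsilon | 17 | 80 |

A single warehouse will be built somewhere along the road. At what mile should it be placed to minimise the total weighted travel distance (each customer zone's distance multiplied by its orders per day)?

x = 11

For a sum of weighted absolute distances on a line, the optimum is the weighted median (not the mean). Total weight W = 298; half-weight = 149.
Sort by position and accumulate weight:
  mile 2 (Delta, w=80) → cum 80
  mile 11 (Gamma, w=120) → cum 200  ≥ 149 → median here
  mile 17 (Epsilon, w=80) → cum 280
  mile 21 (Beta, w=3) → cum 283
  mile 30 (Alpha, w=15) → cum 298
Optimal location: mile 11.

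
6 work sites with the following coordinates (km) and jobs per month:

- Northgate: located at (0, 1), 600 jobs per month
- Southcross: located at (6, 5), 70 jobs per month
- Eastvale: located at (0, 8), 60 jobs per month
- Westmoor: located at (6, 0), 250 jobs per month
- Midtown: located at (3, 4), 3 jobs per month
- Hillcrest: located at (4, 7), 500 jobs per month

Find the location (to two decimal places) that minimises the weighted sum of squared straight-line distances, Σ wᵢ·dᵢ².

(2.65, 3.33)

The minimiser of Σwᵢ‖p−pᵢ‖² is the weighted centroid p* = (Σwᵢpᵢ)/(Σwᵢ).
Σwᵢ = 1483.
Σwᵢxᵢ = 600·0 + 70·6 + 60·0 + 250·6 + 3·3 + 500·4 = 3929.
Σwᵢyᵢ = 600·1 + 70·5 + 60·8 + 250·0 + 3·4 + 500·7 = 4942.
x* = 3929/1483 = 2.65, y* = 4942/1483 = 3.33.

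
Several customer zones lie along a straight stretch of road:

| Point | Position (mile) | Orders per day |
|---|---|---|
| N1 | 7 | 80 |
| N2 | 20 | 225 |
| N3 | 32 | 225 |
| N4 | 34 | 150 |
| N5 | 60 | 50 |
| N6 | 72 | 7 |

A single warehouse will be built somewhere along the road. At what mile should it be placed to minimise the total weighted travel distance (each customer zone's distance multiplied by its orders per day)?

For a sum of weighted absolute distances on a line, the optimum is the weighted median (not the mean). Total weight W = 737; half-weight = 368.5.
Sort by position and accumulate weight:
  mile 7 (N1, w=80) → cum 80
  mile 20 (N2, w=225) → cum 305
  mile 32 (N3, w=225) → cum 530  ≥ 368.5 → median here
  mile 34 (N4, w=150) → cum 680
  mile 60 (N5, w=50) → cum 730
  mile 72 (N6, w=7) → cum 737
Optimal location: mile 32.

x = 32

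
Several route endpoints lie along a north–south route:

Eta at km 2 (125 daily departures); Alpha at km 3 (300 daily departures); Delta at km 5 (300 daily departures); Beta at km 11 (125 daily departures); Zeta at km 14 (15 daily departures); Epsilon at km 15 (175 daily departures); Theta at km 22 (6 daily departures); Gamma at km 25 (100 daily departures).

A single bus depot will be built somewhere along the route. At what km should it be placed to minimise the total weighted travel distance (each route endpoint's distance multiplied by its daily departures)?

For a sum of weighted absolute distances on a line, the optimum is the weighted median (not the mean). Total weight W = 1146; half-weight = 573.
Sort by position and accumulate weight:
  km 2 (Eta, w=125) → cum 125
  km 3 (Alpha, w=300) → cum 425
  km 5 (Delta, w=300) → cum 725  ≥ 573 → median here
  km 11 (Beta, w=125) → cum 850
  km 14 (Zeta, w=15) → cum 865
  km 15 (Epsilon, w=175) → cum 1040
  km 22 (Theta, w=6) → cum 1046
  km 25 (Gamma, w=100) → cum 1146
Optimal location: km 5.

x = 5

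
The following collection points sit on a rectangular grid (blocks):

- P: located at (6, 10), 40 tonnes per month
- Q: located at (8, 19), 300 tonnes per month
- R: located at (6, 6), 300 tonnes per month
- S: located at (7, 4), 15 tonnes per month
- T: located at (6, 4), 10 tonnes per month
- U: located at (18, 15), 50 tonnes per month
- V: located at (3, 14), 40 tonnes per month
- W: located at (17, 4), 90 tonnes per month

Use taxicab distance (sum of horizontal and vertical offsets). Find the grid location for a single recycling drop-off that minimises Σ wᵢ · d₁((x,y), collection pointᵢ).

Manhattan distance separates: Σwᵢ(|x−xᵢ|+|y−yᵢ|) = Σwᵢ|x−xᵢ| + Σwᵢ|y−yᵢ|, so x and y are optimised independently as 1-D weighted medians.
Total weight W = 845; half = 422.5.
x-coordinate, sorted with cumulative weight:
  x=3 (V, w=40) cum 40
  x=6 (P, w=40) cum 80
  x=6 (R, w=300) cum 380
  x=6 (T, w=10) cum 390
  x=7 (S, w=15) cum 405
  x=8 (Q, w=300) cum 705  ← median
  x=17 (W, w=90) cum 795
  x=18 (U, w=50) cum 845
⇒ x* = 8
y-coordinate, sorted with cumulative weight:
  y=4 (S, w=15) cum 15
  y=4 (T, w=10) cum 25
  y=4 (W, w=90) cum 115
  y=6 (R, w=300) cum 415
  y=10 (P, w=40) cum 455  ← median
  y=14 (V, w=40) cum 495
  y=15 (U, w=50) cum 545
  y=19 (Q, w=300) cum 845
⇒ y* = 10

(8, 10)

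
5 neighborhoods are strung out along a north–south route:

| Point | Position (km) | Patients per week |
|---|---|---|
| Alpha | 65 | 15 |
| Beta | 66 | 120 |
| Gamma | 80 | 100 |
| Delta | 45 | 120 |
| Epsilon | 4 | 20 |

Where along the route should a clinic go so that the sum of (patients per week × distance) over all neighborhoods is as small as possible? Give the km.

x = 66

For a sum of weighted absolute distances on a line, the optimum is the weighted median (not the mean). Total weight W = 375; half-weight = 187.5.
Sort by position and accumulate weight:
  km 4 (Epsilon, w=20) → cum 20
  km 45 (Delta, w=120) → cum 140
  km 65 (Alpha, w=15) → cum 155
  km 66 (Beta, w=120) → cum 275  ≥ 187.5 → median here
  km 80 (Gamma, w=100) → cum 375
Optimal location: km 66.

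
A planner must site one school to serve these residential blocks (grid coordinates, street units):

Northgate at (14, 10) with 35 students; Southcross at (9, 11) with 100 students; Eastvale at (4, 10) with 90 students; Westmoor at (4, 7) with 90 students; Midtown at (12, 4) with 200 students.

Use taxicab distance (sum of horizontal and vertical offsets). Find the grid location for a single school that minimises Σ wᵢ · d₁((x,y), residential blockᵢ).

Manhattan distance separates: Σwᵢ(|x−xᵢ|+|y−yᵢ|) = Σwᵢ|x−xᵢ| + Σwᵢ|y−yᵢ|, so x and y are optimised independently as 1-D weighted medians.
Total weight W = 515; half = 257.5.
x-coordinate, sorted with cumulative weight:
  x=4 (Eastvale, w=90) cum 90
  x=4 (Westmoor, w=90) cum 180
  x=9 (Southcross, w=100) cum 280  ← median
  x=12 (Midtown, w=200) cum 480
  x=14 (Northgate, w=35) cum 515
⇒ x* = 9
y-coordinate, sorted with cumulative weight:
  y=4 (Midtown, w=200) cum 200
  y=7 (Westmoor, w=90) cum 290  ← median
  y=10 (Northgate, w=35) cum 325
  y=10 (Eastvale, w=90) cum 415
  y=11 (Southcross, w=100) cum 515
⇒ y* = 7

(9, 7)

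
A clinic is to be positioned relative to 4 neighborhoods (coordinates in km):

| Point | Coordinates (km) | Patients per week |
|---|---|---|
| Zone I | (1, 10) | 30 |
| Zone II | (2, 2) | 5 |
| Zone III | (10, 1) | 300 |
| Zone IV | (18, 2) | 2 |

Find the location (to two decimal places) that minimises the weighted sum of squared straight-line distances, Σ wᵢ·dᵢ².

The minimiser of Σwᵢ‖p−pᵢ‖² is the weighted centroid p* = (Σwᵢpᵢ)/(Σwᵢ).
Σwᵢ = 337.
Σwᵢxᵢ = 30·1 + 5·2 + 300·10 + 2·18 = 3076.
Σwᵢyᵢ = 30·10 + 5·2 + 300·1 + 2·2 = 614.
x* = 3076/337 = 9.13, y* = 614/337 = 1.82.

(9.13, 1.82)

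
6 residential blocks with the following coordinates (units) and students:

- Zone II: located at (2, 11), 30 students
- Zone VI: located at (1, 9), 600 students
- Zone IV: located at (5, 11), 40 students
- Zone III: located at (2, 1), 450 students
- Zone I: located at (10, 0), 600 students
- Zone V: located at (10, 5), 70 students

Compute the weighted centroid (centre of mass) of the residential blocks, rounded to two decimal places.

The minimiser of Σwᵢ‖p−pᵢ‖² is the weighted centroid p* = (Σwᵢpᵢ)/(Σwᵢ).
Σwᵢ = 1790.
Σwᵢxᵢ = 30·2 + 600·1 + 40·5 + 450·2 + 600·10 + 70·10 = 8460.
Σwᵢyᵢ = 30·11 + 600·9 + 40·11 + 450·1 + 600·0 + 70·5 = 6970.
x* = 8460/1790 = 4.73, y* = 6970/1790 = 3.89.

(4.73, 3.89)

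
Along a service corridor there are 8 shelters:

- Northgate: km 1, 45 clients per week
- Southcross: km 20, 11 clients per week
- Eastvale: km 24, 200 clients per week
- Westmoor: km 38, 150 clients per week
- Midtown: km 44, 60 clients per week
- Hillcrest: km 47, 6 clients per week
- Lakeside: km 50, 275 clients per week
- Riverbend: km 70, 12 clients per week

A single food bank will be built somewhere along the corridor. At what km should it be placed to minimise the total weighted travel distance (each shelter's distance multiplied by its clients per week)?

x = 38

For a sum of weighted absolute distances on a line, the optimum is the weighted median (not the mean). Total weight W = 759; half-weight = 379.5.
Sort by position and accumulate weight:
  km 1 (Northgate, w=45) → cum 45
  km 20 (Southcross, w=11) → cum 56
  km 24 (Eastvale, w=200) → cum 256
  km 38 (Westmoor, w=150) → cum 406  ≥ 379.5 → median here
  km 44 (Midtown, w=60) → cum 466
  km 47 (Hillcrest, w=6) → cum 472
  km 50 (Lakeside, w=275) → cum 747
  km 70 (Riverbend, w=12) → cum 759
Optimal location: km 38.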